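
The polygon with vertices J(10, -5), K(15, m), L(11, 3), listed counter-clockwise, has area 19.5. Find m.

The doubled signed area Σ (x_i y_{i+1} − x_{i+1} y_i) is linear in m.
With m=0 it equals 35; the coefficient of m is -1 (from the two edges through K).
So -1·m + 35 = 2·19.5 = 39 ⇒ m = -4.

-4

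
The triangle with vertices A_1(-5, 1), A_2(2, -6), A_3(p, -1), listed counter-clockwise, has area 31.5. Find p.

Write out the shoelace sum; only the two edges meeting at A_3 involve p:
2·Area = [(2·(-1) − p·(-6)) + (p·1 − (-5)·(-1))] + 28
       = 7·p + 21 = 63
⇒ p = 6.

6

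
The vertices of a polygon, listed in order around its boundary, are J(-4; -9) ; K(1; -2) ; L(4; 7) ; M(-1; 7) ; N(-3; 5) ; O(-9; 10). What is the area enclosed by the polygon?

Apply Gauss's area formula: 2A = Σ (x_i·y_{i+1} − x_{i+1}·y_i), indices taken mod 6.
Σ = (17) + (15) + (35) + (16) + (15) + (121) = 219
Area = |Σ|/2 = 109.5.

109.5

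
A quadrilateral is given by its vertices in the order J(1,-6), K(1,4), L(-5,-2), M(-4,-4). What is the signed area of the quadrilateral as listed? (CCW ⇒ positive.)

34

Apply the shoelace (surveyor's) formula: 2A = Σ (x_i·y_{i+1} − x_{i+1}·y_i), indices taken mod 4.
Σ = (10) + (18) + (12) + (28) = 68
Signed area = Σ/2 = 34 (positive ⇒ counter-clockwise traversal).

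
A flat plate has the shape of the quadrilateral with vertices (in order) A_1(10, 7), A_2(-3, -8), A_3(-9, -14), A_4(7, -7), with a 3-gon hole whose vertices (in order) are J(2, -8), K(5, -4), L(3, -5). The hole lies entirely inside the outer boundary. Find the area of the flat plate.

Outer boundary:
Σ = (-59) + (-30) + (161) + (119) = 191
Area = |Σ|/2 = 95.5.
Hole:
Σ = (32) + (-13) + (-14) = 5
Area = |Σ|/2 = 2.5.
Net area = 95.5 − 2.5 = 93.

93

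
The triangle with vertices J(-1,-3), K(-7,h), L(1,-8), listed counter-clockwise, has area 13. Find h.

The doubled signed area Σ (x_i y_{i+1} − x_{i+1} y_i) is linear in h.
With h=0 it equals 24; the coefficient of h is -2 (from the two edges through K).
So -2·h + 24 = 2·13 = 26 ⇒ h = -1.

-1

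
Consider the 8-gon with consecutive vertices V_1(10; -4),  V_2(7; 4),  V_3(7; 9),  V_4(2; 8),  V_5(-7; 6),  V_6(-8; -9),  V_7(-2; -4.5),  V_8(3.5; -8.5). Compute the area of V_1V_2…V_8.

220.875

Apply the surveyor's formula: 2A = Σ (x_i·y_{i+1} − x_{i+1}·y_i), indices taken mod 8.
Σ = (68) + (35) + (38) + (68) + (111) + (18) + (32.75) + (71) = 441.75
Area = |Σ|/2 = 220.875.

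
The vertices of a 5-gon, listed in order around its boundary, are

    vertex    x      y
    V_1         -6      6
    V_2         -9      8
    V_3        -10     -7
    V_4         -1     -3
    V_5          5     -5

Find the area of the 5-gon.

96

Cross-terms: 6, 143, 23, 20, 0  ⇒  Σ = 192
Area = |Σ|/2 = 96.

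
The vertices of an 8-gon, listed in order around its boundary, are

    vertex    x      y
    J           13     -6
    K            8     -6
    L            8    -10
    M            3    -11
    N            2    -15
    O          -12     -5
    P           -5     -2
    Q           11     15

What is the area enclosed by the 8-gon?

324

Σ = (-30) + (-32) + (-58) + (-23) + (-190) + (-1) + (-53) + (-261) = -648
Area = |Σ|/2 = 324.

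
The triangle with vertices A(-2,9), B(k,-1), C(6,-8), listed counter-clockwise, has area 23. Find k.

0

Write out the shoelace sum; only the two edges meeting at B involve k:
2·Area = [((-2)·(-1) − k·9) + (k·(-8) − 6·(-1))] + 38
       = -17·k + 46 = 46
⇒ k = 0.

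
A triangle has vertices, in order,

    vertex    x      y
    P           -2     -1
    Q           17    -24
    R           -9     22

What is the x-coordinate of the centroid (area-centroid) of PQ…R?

Apply the shoelace (surveyor's) formula. First the cross-terms c_i = x_i·y_{i+1} − x_{i+1}·y_i:
  65, 158, 53  ⇒  2A = 276, A = 138.
Then Σ (x_i + x_{i+1})·c_i = 1656, so x̄ = 1656 / (6·138) = 2.

2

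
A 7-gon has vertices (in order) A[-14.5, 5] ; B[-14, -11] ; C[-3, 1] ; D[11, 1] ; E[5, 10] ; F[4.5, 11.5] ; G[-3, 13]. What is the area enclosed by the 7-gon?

Σ = (229.5) + (-47) + (-14) + (105) + (12.5) + (93) + (173.5) = 552.5
Area = |Σ|/2 = 276.25.

276.25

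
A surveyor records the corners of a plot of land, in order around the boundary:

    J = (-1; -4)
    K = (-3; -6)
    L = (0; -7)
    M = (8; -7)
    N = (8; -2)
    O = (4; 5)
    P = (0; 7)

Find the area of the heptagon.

J→K: (-1)(-6) − (-3)(-4) = -6
K→L: (-3)(-7) − (0)(-6) = 21
L→M: (0)(-7) − (8)(-7) = 56
M→N: (8)(-2) − (8)(-7) = 40
N→O: (8)(5) − (4)(-2) = 48
O→P: (4)(7) − (0)(5) = 28
P→J: (0)(-4) − (-1)(7) = 7
Σ = 194
Area = |Σ|/2 = 97.

97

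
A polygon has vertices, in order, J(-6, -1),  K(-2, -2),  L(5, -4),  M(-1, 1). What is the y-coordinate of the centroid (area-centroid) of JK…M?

Apply Gauss's area formula. First the cross-terms c_i = x_i·y_{i+1} − x_{i+1}·y_i:
  10, 18, 1, 7  ⇒  2A = 36, A = 18.
Then Σ (y_i + y_{i+1})·c_i = -141, so ȳ = -141 / (6·18) = -47/36.

-47/36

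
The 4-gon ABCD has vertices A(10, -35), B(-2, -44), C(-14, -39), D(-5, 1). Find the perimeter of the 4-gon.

|AB| = √((-12)² + (-9)²) = √225 = 15
|BC| = √((-12)² + (5)²) = √169 = 13
|CD| = √((9)² + (40)²) = √1681 = 41
|DA| = √((15)² + (-36)²) = √1521 = 39
Perimeter = 15 + 13 + 41 + 39 = 108.

108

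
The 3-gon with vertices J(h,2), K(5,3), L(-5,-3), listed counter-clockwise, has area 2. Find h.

The doubled signed area Σ (x_i y_{i+1} − x_{i+1} y_i) is linear in h.
With h=0 it equals -20; the coefficient of h is 6 (from the two edges through J).
So 6·h + -20 = 2·2 = 4 ⇒ h = 4.

4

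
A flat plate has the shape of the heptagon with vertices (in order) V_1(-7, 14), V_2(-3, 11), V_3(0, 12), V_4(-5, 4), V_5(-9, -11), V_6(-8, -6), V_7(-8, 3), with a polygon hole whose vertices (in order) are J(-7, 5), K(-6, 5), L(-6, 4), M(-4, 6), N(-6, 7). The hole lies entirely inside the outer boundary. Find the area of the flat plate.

Outer boundary:
Apply Gauss's area formula: 2A = Σ (x_i·y_{i+1} − x_{i+1}·y_i), indices taken mod 7.
Σ = (-35) + (-36) + (60) + (91) + (-34) + (-72) + (-91) = -117
Area = |Σ|/2 = 58.5.
Hole:
Σ = (-5) + (6) + (-20) + (8) + (19) = 8
Area = |Σ|/2 = 4.
Net area = 58.5 − 4 = 54.5.

54.5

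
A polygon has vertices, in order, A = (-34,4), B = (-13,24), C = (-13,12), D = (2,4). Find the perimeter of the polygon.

94

|AB| = √((21)² + (20)²) = √841 = 29
|BC| = √((0)² + (-12)²) = √144 = 12
|CD| = √((15)² + (-8)²) = √289 = 17
|DA| = √((-36)² + (0)²) = √1296 = 36
Perimeter = 29 + 12 + 17 + 36 = 94.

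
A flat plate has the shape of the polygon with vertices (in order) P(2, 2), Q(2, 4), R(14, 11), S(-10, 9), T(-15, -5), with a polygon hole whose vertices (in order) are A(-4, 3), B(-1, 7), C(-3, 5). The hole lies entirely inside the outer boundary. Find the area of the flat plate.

Outer boundary:
Cross-terms: 4, -34, 236, 185, -20  ⇒  Σ = 371
Area = |Σ|/2 = 185.5.
Hole:
A→B: (-4)(7) − (-1)(3) = -25
B→C: (-1)(5) − (-3)(7) = 16
C→A: (-3)(3) − (-4)(5) = 11
Σ = 2
Area = |Σ|/2 = 1.
Net area = 185.5 − 1 = 184.5.

184.5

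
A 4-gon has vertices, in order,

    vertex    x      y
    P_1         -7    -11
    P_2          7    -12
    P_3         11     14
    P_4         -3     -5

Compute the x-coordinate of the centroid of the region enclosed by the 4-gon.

169/47

Apply the shoelace (surveyor's) formula. First the cross-terms c_i = x_i·y_{i+1} − x_{i+1}·y_i:
  161, 230, -13, -2  ⇒  2A = 376, A = 188.
Then Σ (x_i + x_{i+1})·c_i = 4056, so x̄ = 4056 / (6·188) = 169/47.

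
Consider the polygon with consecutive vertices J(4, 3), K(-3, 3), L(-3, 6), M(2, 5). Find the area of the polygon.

14.5

Apply Gauss's area formula: 2A = Σ (x_i·y_{i+1} − x_{i+1}·y_i), indices taken mod 4.
Cross-terms: 21, -9, -27, -14  ⇒  Σ = -29
Area = |Σ|/2 = 14.5.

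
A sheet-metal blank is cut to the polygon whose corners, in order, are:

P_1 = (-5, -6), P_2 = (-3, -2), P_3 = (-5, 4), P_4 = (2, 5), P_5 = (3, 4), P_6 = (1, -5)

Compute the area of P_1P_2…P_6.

60

Apply the surveyor's formula: 2A = Σ (x_i·y_{i+1} − x_{i+1}·y_i), indices taken mod 6.
Σ = (-8) + (-22) + (-33) + (-7) + (-19) + (-31) = -120
Area = |Σ|/2 = 60.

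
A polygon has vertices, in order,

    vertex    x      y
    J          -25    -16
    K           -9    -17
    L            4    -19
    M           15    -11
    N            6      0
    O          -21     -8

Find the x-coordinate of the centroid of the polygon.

-688/183

Apply the surveyor's formula. First the cross-terms c_i = x_i·y_{i+1} − x_{i+1}·y_i:
  281, 239, 241, 66, -48, 136  ⇒  2A = 915, A = 457.5.
Then Σ (x_i + x_{i+1})·c_i = -10320, so x̄ = -10320 / (6·457.5) = -688/183.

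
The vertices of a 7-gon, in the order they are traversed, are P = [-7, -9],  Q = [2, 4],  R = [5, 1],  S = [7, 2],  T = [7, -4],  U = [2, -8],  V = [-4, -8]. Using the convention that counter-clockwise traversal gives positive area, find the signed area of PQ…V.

Apply the surveyor's formula: 2A = Σ (x_i·y_{i+1} − x_{i+1}·y_i), indices taken mod 7.
Σ = (-10) + (-18) + (3) + (-42) + (-48) + (-48) + (-20) = -183
Signed area = Σ/2 = -91.5 (negative ⇒ clockwise traversal).

-91.5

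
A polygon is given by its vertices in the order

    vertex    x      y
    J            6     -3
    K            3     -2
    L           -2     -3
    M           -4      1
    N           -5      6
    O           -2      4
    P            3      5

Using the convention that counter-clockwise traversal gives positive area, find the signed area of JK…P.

-59

Apply the shoelace (surveyor's) formula: 2A = Σ (x_i·y_{i+1} − x_{i+1}·y_i), indices taken mod 7.
Σ = (-3) + (-13) + (-14) + (-19) + (-8) + (-22) + (-39) = -118
Signed area = Σ/2 = -59 (negative ⇒ clockwise traversal).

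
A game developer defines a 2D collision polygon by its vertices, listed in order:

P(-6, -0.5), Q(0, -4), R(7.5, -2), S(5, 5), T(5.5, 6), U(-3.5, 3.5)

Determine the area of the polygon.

Apply the shoelace formula: 2A = Σ (x_i·y_{i+1} − x_{i+1}·y_i), indices taken mod 6.
Cross-terms: 24, 30, 47.5, 2.5, 40.25, 22.75  ⇒  Σ = 167
Area = |Σ|/2 = 83.5.

83.5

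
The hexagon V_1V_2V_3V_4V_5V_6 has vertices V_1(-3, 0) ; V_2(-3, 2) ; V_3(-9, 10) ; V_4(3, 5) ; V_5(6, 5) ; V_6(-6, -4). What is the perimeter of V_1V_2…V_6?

|V_1V_2| = √((0)² + (2)²) = √4 = 2
|V_2V_3| = √((-6)² + (8)²) = √100 = 10
|V_3V_4| = √((12)² + (-5)²) = √169 = 13
|V_4V_5| = √((3)² + (0)²) = √9 = 3
|V_5V_6| = √((-12)² + (-9)²) = √225 = 15
|V_6V_1| = √((3)² + (4)²) = √25 = 5
Perimeter = 2 + 10 + 13 + 3 + 15 + 5 = 48.

48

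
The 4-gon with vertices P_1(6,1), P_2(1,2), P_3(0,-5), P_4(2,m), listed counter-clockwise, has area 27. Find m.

Write out the shoelace sum; only the two edges meeting at P_4 involve m:
2·Area = [(0·m − 2·(-5)) + (2·1 − 6·m)] + 6
       = -6·m + 18 = 54
⇒ m = -6.

-6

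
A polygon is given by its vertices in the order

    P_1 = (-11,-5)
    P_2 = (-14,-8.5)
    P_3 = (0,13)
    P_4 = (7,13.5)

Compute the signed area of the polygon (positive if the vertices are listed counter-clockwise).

-68

Apply the shoelace formula: 2A = Σ (x_i·y_{i+1} − x_{i+1}·y_i), indices taken mod 4.
Σ = (23.5) + (-182) + (-91) + (113.5) = -136
Signed area = Σ/2 = -68 (negative ⇒ clockwise traversal).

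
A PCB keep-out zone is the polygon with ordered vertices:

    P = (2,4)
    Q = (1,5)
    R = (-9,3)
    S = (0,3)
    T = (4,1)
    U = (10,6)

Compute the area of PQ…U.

Σ = (6) + (48) + (-27) + (-12) + (14) + (28) = 57
Area = |Σ|/2 = 28.5.

28.5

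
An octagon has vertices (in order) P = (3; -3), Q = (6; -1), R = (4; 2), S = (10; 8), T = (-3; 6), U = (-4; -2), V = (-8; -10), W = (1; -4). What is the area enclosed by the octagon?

116

Apply the surveyor's formula: 2A = Σ (x_i·y_{i+1} − x_{i+1}·y_i), indices taken mod 8.
Cross-terms: 15, 16, 12, 84, 30, 24, 42, 9  ⇒  Σ = 232
Area = |Σ|/2 = 116.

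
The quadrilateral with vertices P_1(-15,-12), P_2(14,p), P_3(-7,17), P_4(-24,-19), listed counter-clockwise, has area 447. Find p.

The doubled signed area Σ (x_i y_{i+1} − x_{i+1} y_i) is linear in p.
With p=0 it equals 950; the coefficient of p is -8 (from the two edges through P_2).
So -8·p + 950 = 2·447 = 894 ⇒ p = 7.

7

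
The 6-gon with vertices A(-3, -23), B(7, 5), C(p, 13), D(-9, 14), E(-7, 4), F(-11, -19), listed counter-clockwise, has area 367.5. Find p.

-6

Write out the shoelace sum; only the two edges meeting at C involve p:
2·Area = [(7·13 − p·5) + (p·14 − (-9)·13)] + 581
       = 9·p + 789 = 735
⇒ p = -6.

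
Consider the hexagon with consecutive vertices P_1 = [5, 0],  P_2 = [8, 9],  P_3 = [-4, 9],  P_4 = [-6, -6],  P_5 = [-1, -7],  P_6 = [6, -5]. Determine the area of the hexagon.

Apply the shoelace formula: 2A = Σ (x_i·y_{i+1} − x_{i+1}·y_i), indices taken mod 6.
Cross-terms: 45, 108, 78, 36, 47, 25  ⇒  Σ = 339
Area = |Σ|/2 = 169.5.

169.5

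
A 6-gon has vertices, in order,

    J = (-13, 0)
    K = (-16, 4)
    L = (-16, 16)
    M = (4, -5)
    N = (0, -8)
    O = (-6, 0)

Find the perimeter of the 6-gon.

|JK| = √((-3)² + (4)²) = √25 = 5
|KL| = √((0)² + (12)²) = √144 = 12
|LM| = √((20)² + (-21)²) = √841 = 29
|MN| = √((-4)² + (-3)²) = √25 = 5
|NO| = √((-6)² + (8)²) = √100 = 10
|OJ| = √((-7)² + (0)²) = √49 = 7
Perimeter = 5 + 12 + 29 + 5 + 10 + 7 = 68.

68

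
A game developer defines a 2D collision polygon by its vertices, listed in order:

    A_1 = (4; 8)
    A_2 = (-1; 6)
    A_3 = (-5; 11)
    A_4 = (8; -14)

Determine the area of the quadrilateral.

Σ = (32) + (19) + (-18) + (120) = 153
Area = |Σ|/2 = 76.5.

76.5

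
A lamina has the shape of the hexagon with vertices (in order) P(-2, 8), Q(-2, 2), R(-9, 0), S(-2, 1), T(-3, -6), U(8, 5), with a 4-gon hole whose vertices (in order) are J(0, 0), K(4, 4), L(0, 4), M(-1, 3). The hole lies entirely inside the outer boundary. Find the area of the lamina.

Outer boundary:
P→Q: (-2)(2) − (-2)(8) = 12
Q→R: (-2)(0) − (-9)(2) = 18
R→S: (-9)(1) − (-2)(0) = -9
S→T: (-2)(-6) − (-3)(1) = 15
T→U: (-3)(5) − (8)(-6) = 33
U→P: (8)(8) − (-2)(5) = 74
Σ = 143
Area = |Σ|/2 = 71.5.
Hole:
Apply the shoelace (surveyor's) formula: 2A = Σ (x_i·y_{i+1} − x_{i+1}·y_i), indices taken mod 4.
Σ = (0) + (16) + (4) + (0) = 20
Area = |Σ|/2 = 10.
Net area = 71.5 − 10 = 61.5.

61.5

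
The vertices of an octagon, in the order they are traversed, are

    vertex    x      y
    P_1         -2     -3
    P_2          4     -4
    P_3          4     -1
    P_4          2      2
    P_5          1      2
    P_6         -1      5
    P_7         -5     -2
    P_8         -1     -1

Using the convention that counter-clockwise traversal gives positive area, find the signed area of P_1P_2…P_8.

Σ = (20) + (12) + (10) + (2) + (7) + (27) + (3) + (1) = 82
Signed area = Σ/2 = 41 (positive ⇒ counter-clockwise traversal).

41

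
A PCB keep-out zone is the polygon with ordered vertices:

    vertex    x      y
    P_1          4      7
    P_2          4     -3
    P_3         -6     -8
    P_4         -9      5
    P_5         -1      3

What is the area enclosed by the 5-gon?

P_1→P_2: (4)(-3) − (4)(7) = -40
P_2→P_3: (4)(-8) − (-6)(-3) = -50
P_3→P_4: (-6)(5) − (-9)(-8) = -102
P_4→P_5: (-9)(3) − (-1)(5) = -22
P_5→P_1: (-1)(7) − (4)(3) = -19
Σ = -233
Area = |Σ|/2 = 116.5.

116.5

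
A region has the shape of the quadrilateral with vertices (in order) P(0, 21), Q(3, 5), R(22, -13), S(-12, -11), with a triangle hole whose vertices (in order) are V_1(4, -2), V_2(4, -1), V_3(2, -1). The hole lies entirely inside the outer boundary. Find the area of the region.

430

Outer boundary:
Apply Gauss's area formula: 2A = Σ (x_i·y_{i+1} − x_{i+1}·y_i), indices taken mod 4.
P→Q: (0)(5) − (3)(21) = -63
Q→R: (3)(-13) − (22)(5) = -149
R→S: (22)(-11) − (-12)(-13) = -398
S→P: (-12)(21) − (0)(-11) = -252
Σ = -862
Area = |Σ|/2 = 431.
Hole:
Apply the shoelace (surveyor's) formula: 2A = Σ (x_i·y_{i+1} − x_{i+1}·y_i), indices taken mod 3.
Cross-terms: 4, -2, 0  ⇒  Σ = 2
Area = |Σ|/2 = 1.
Net area = 431 − 1 = 430.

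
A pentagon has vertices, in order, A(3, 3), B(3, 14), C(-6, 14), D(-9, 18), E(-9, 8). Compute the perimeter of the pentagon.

|AB| = √((0)² + (11)²) = √121 = 11
|BC| = √((-9)² + (0)²) = √81 = 9
|CD| = √((-3)² + (4)²) = √25 = 5
|DE| = √((0)² + (-10)²) = √100 = 10
|EA| = √((12)² + (-5)²) = √169 = 13
Perimeter = 11 + 9 + 5 + 10 + 13 = 48.

48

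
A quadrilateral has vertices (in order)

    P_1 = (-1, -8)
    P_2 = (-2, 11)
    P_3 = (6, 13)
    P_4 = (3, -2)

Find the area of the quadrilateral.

98

Σ = (-27) + (-92) + (-51) + (-26) = -196
Area = |Σ|/2 = 98.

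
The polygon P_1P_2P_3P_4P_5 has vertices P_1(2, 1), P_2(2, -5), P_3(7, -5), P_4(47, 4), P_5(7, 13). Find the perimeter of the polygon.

106

|P_1P_2| = √((0)² + (-6)²) = √36 = 6
|P_2P_3| = √((5)² + (0)²) = √25 = 5
|P_3P_4| = √((40)² + (9)²) = √1681 = 41
|P_4P_5| = √((-40)² + (9)²) = √1681 = 41
|P_5P_1| = √((-5)² + (-12)²) = √169 = 13
Perimeter = 6 + 5 + 41 + 41 + 13 = 106.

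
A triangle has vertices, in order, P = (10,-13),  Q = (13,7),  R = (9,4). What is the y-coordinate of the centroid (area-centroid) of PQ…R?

Apply the shoelace (surveyor's) formula. First the cross-terms c_i = x_i·y_{i+1} − x_{i+1}·y_i:
  239, -11, -157  ⇒  2A = 71, A = 35.5.
Then Σ (y_i + y_{i+1})·c_i = -142, so ȳ = -142 / (6·35.5) = -2/3.

-2/3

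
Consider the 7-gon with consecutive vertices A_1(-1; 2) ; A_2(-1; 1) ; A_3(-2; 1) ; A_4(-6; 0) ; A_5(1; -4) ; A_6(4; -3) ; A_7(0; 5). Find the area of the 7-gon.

A_1→A_2: (-1)(1) − (-1)(2) = 1
A_2→A_3: (-1)(1) − (-2)(1) = 1
A_3→A_4: (-2)(0) − (-6)(1) = 6
A_4→A_5: (-6)(-4) − (1)(0) = 24
A_5→A_6: (1)(-3) − (4)(-4) = 13
A_6→A_7: (4)(5) − (0)(-3) = 20
A_7→A_1: (0)(2) − (-1)(5) = 5
Σ = 70
Area = |Σ|/2 = 35.

35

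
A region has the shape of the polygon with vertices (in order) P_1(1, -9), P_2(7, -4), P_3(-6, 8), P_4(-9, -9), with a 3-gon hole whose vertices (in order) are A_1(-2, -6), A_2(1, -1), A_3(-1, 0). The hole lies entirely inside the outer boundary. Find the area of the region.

147

Outer boundary:
Apply Gauss's area formula: 2A = Σ (x_i·y_{i+1} − x_{i+1}·y_i), indices taken mod 4.
Cross-terms: 59, 32, 126, 90  ⇒  Σ = 307
Area = |Σ|/2 = 153.5.
Hole:
Σ = (8) + (-1) + (6) = 13
Area = |Σ|/2 = 6.5.
Net area = 153.5 − 6.5 = 147.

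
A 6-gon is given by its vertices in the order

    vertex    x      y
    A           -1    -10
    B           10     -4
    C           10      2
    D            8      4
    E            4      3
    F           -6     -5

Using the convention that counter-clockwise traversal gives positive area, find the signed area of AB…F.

124.5

Apply the shoelace (surveyor's) formula: 2A = Σ (x_i·y_{i+1} − x_{i+1}·y_i), indices taken mod 6.
Σ = (104) + (60) + (24) + (8) + (-2) + (55) = 249
Signed area = Σ/2 = 124.5 (positive ⇒ counter-clockwise traversal).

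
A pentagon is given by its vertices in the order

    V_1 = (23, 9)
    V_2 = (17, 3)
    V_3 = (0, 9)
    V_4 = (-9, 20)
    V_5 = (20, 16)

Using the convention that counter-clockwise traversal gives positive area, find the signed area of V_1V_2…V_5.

-291

Apply the shoelace (surveyor's) formula: 2A = Σ (x_i·y_{i+1} − x_{i+1}·y_i), indices taken mod 5.
Σ = (-84) + (153) + (81) + (-544) + (-188) = -582
Signed area = Σ/2 = -291 (negative ⇒ clockwise traversal).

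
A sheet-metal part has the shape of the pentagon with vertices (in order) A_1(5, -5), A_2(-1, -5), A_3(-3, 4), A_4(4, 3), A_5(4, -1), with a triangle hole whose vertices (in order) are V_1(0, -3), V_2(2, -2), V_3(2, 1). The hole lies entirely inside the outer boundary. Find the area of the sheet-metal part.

Outer boundary:
Σ = (-30) + (-19) + (-25) + (-16) + (-15) = -105
Area = |Σ|/2 = 52.5.
Hole:
Cross-terms: 6, 6, -6  ⇒  Σ = 6
Area = |Σ|/2 = 3.
Net area = 52.5 − 3 = 49.5.

49.5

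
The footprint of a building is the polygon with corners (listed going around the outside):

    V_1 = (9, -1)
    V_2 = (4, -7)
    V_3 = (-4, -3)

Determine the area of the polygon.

34

Apply the surveyor's formula: 2A = Σ (x_i·y_{i+1} − x_{i+1}·y_i), indices taken mod 3.
Σ = (-59) + (-40) + (31) = -68
Area = |Σ|/2 = 34.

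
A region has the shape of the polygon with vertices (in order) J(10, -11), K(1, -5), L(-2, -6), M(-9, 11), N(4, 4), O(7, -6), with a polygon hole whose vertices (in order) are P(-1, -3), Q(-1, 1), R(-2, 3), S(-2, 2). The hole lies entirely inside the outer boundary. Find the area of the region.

137.5

Outer boundary:
Apply Gauss's area formula: 2A = Σ (x_i·y_{i+1} − x_{i+1}·y_i), indices taken mod 6.
Σ = (-39) + (-16) + (-76) + (-80) + (-52) + (-17) = -280
Area = |Σ|/2 = 140.
Hole:
Apply the shoelace (surveyor's) formula: 2A = Σ (x_i·y_{i+1} − x_{i+1}·y_i), indices taken mod 4.
P→Q: (-1)(1) − (-1)(-3) = -4
Q→R: (-1)(3) − (-2)(1) = -1
R→S: (-2)(2) − (-2)(3) = 2
S→P: (-2)(-3) − (-1)(2) = 8
Σ = 5
Area = |Σ|/2 = 2.5.
Net area = 140 − 2.5 = 137.5.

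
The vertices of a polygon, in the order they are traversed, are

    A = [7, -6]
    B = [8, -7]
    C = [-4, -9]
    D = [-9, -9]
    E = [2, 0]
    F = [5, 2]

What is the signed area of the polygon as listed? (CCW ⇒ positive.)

-84

Apply the shoelace (surveyor's) formula: 2A = Σ (x_i·y_{i+1} − x_{i+1}·y_i), indices taken mod 6.
Σ = (-1) + (-100) + (-45) + (18) + (4) + (-44) = -168
Signed area = Σ/2 = -84 (negative ⇒ clockwise traversal).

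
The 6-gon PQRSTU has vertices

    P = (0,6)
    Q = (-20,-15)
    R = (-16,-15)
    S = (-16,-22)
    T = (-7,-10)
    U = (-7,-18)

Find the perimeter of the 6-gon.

|PQ| = √((-20)² + (-21)²) = √841 = 29
|QR| = √((4)² + (0)²) = √16 = 4
|RS| = √((0)² + (-7)²) = √49 = 7
|ST| = √((9)² + (12)²) = √225 = 15
|TU| = √((0)² + (-8)²) = √64 = 8
|UP| = √((7)² + (24)²) = √625 = 25
Perimeter = 29 + 4 + 7 + 15 + 8 + 25 = 88.

88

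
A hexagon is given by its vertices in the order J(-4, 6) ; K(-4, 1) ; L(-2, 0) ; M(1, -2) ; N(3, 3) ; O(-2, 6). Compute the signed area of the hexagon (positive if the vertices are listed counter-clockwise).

35.5

Apply the shoelace (surveyor's) formula: 2A = Σ (x_i·y_{i+1} − x_{i+1}·y_i), indices taken mod 6.
Σ = (20) + (2) + (4) + (9) + (24) + (12) = 71
Signed area = Σ/2 = 35.5 (positive ⇒ counter-clockwise traversal).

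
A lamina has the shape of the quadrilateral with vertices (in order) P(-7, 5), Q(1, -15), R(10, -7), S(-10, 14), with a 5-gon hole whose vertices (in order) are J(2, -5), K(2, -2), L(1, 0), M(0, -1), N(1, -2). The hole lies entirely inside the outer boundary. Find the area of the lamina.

177

Outer boundary:
Apply Gauss's area formula: 2A = Σ (x_i·y_{i+1} − x_{i+1}·y_i), indices taken mod 4.
P→Q: (-7)(-15) − (1)(5) = 100
Q→R: (1)(-7) − (10)(-15) = 143
R→S: (10)(14) − (-10)(-7) = 70
S→P: (-10)(5) − (-7)(14) = 48
Σ = 361
Area = |Σ|/2 = 180.5.
Hole:
Σ = (6) + (2) + (-1) + (1) + (-1) = 7
Area = |Σ|/2 = 3.5.
Net area = 180.5 − 3.5 = 177.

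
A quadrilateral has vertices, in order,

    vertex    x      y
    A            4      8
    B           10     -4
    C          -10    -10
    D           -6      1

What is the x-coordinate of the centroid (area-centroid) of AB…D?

20/179

Apply the surveyor's formula. First the cross-terms c_i = x_i·y_{i+1} − x_{i+1}·y_i:
  -96, -140, -70, -52  ⇒  2A = -358, A = -179.
Then Σ (x_i + x_{i+1})·c_i = -120, so x̄ = -120 / (6·(-179)) = 20/179.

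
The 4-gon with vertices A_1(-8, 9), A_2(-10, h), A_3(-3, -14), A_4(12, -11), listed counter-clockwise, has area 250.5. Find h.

The doubled signed area Σ (x_i y_{i+1} − x_{i+1} y_i) is linear in h.
With h=0 it equals 451; the coefficient of h is -5 (from the two edges through A_2).
So -5·h + 451 = 2·250.5 = 501 ⇒ h = -10.

-10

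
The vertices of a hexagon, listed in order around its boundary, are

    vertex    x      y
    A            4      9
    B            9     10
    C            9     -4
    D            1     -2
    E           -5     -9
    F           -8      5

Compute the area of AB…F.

Apply the shoelace formula: 2A = Σ (x_i·y_{i+1} − x_{i+1}·y_i), indices taken mod 6.
Σ = (-41) + (-126) + (-14) + (-19) + (-97) + (-92) = -389
Area = |Σ|/2 = 194.5.

194.5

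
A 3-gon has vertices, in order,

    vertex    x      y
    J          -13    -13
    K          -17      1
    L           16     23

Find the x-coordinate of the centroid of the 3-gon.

Apply Gauss's area formula. First the cross-terms c_i = x_i·y_{i+1} − x_{i+1}·y_i:
  -234, -407, 91  ⇒  2A = -550, A = -275.
Then Σ (x_i + x_{i+1})·c_i = 7700, so x̄ = 7700 / (6·(-275)) = -14/3.

-14/3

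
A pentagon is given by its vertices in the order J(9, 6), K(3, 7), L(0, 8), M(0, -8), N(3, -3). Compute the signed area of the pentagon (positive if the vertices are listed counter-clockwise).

69

Apply the shoelace (surveyor's) formula: 2A = Σ (x_i·y_{i+1} − x_{i+1}·y_i), indices taken mod 5.
J→K: (9)(7) − (3)(6) = 45
K→L: (3)(8) − (0)(7) = 24
L→M: (0)(-8) − (0)(8) = 0
M→N: (0)(-3) − (3)(-8) = 24
N→J: (3)(6) − (9)(-3) = 45
Σ = 138
Signed area = Σ/2 = 69 (positive ⇒ counter-clockwise traversal).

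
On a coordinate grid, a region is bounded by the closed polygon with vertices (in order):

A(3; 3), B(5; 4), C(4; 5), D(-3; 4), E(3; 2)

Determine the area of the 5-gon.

11

Apply the shoelace formula: 2A = Σ (x_i·y_{i+1} − x_{i+1}·y_i), indices taken mod 5.
Σ = (-3) + (9) + (31) + (-18) + (3) = 22
Area = |Σ|/2 = 11.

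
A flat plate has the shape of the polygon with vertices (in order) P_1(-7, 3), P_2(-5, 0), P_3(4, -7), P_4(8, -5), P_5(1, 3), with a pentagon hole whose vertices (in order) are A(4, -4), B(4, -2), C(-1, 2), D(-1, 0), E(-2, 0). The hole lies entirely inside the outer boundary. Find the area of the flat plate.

57.5

Outer boundary:
Apply Gauss's area formula: 2A = Σ (x_i·y_{i+1} − x_{i+1}·y_i), indices taken mod 5.
P_1→P_2: (-7)(0) − (-5)(3) = 15
P_2→P_3: (-5)(-7) − (4)(0) = 35
P_3→P_4: (4)(-5) − (8)(-7) = 36
P_4→P_5: (8)(3) − (1)(-5) = 29
P_5→P_1: (1)(3) − (-7)(3) = 24
Σ = 139
Area = |Σ|/2 = 69.5.
Hole:
Apply the surveyor's formula: 2A = Σ (x_i·y_{i+1} − x_{i+1}·y_i), indices taken mod 5.
Σ = (8) + (6) + (2) + (0) + (8) = 24
Area = |Σ|/2 = 12.
Net area = 69.5 − 12 = 57.5.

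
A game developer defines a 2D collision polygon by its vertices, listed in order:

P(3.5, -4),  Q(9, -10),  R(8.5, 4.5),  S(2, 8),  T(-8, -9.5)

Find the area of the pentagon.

147.875

Apply Gauss's area formula: 2A = Σ (x_i·y_{i+1} − x_{i+1}·y_i), indices taken mod 5.
Σ = (1) + (125.5) + (59) + (45) + (65.25) = 295.75
Area = |Σ|/2 = 147.875.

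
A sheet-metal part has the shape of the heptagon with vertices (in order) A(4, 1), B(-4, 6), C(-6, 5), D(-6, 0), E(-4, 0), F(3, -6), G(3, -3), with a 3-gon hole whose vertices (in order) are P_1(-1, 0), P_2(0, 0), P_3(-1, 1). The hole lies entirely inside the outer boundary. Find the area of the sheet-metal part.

60.5

Outer boundary:
Cross-terms: 28, 16, 30, 0, 24, 9, 15  ⇒  Σ = 122
Area = |Σ|/2 = 61.
Hole:
P_1→P_2: (-1)(0) − (0)(0) = 0
P_2→P_3: (0)(1) − (-1)(0) = 0
P_3→P_1: (-1)(0) − (-1)(1) = 1
Σ = 1
Area = |Σ|/2 = 0.5.
Net area = 61 − 0.5 = 60.5.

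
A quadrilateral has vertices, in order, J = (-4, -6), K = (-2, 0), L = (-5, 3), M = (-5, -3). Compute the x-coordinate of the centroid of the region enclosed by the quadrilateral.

-58/15

Apply Gauss's area formula. First the cross-terms c_i = x_i·y_{i+1} − x_{i+1}·y_i:
  -12, -6, 30, 18  ⇒  2A = 30, A = 15.
Then Σ (x_i + x_{i+1})·c_i = -348, so x̄ = -348 / (6·15) = -58/15.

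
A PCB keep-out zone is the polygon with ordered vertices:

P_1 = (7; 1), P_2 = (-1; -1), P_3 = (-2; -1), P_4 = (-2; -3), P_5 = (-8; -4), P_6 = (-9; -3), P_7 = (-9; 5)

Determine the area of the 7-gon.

Σ = (-6) + (-1) + (4) + (-16) + (-12) + (-72) + (-44) = -147
Area = |Σ|/2 = 73.5.

73.5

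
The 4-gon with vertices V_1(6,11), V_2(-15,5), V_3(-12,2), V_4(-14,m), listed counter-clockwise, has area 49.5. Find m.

The doubled signed area Σ (x_i y_{i+1} − x_{i+1} y_i) is linear in m.
With m=0 it equals 99; the coefficient of m is -18 (from the two edges through V_4).
So -18·m + 99 = 2·49.5 = 99 ⇒ m = 0.

0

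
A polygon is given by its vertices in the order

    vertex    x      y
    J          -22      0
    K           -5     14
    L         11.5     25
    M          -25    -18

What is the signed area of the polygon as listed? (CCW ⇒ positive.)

-286

Apply the shoelace (surveyor's) formula: 2A = Σ (x_i·y_{i+1} − x_{i+1}·y_i), indices taken mod 4.
Σ = (-308) + (-286) + (418) + (-396) = -572
Signed area = Σ/2 = -286 (negative ⇒ clockwise traversal).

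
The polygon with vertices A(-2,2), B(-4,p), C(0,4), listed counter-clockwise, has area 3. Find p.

The doubled signed area Σ (x_i y_{i+1} − x_{i+1} y_i) is linear in p.
With p=0 it equals 0; the coefficient of p is -2 (from the two edges through B).
So -2·p + 0 = 2·3 = 6 ⇒ p = -3.

-3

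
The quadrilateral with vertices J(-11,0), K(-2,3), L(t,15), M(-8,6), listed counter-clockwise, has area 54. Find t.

-5

Write out the shoelace sum; only the two edges meeting at L involve t:
2·Area = [((-2)·15 − t·3) + (t·6 − (-8)·15)] + 33
       = 3·t + 123 = 108
⇒ t = -5.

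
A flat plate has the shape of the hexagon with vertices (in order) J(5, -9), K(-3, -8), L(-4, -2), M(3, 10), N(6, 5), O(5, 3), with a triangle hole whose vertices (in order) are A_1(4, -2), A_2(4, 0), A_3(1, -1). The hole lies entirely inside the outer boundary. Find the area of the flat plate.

Outer boundary:
Apply the shoelace (surveyor's) formula: 2A = Σ (x_i·y_{i+1} − x_{i+1}·y_i), indices taken mod 6.
Cross-terms: -67, -26, -34, -45, -7, -60  ⇒  Σ = -239
Area = |Σ|/2 = 119.5.
Hole:
Σ = (8) + (-4) + (2) = 6
Area = |Σ|/2 = 3.
Net area = 119.5 − 3 = 116.5.

116.5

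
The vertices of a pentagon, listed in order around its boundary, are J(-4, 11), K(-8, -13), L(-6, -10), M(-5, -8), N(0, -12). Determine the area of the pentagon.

Apply the surveyor's formula: 2A = Σ (x_i·y_{i+1} − x_{i+1}·y_i), indices taken mod 5.
J→K: (-4)(-13) − (-8)(11) = 140
K→L: (-8)(-10) − (-6)(-13) = 2
L→M: (-6)(-8) − (-5)(-10) = -2
M→N: (-5)(-12) − (0)(-8) = 60
N→J: (0)(11) − (-4)(-12) = -48
Σ = 152
Area = |Σ|/2 = 76.

76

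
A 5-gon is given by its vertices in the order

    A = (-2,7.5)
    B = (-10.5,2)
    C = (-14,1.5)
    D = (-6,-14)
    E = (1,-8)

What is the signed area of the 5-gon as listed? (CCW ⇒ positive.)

Apply Gauss's area formula: 2A = Σ (x_i·y_{i+1} − x_{i+1}·y_i), indices taken mod 5.
Cross-terms: 74.75, 12.25, 205, 62, -8.5  ⇒  Σ = 345.5
Signed area = Σ/2 = 172.75 (positive ⇒ counter-clockwise traversal).

172.75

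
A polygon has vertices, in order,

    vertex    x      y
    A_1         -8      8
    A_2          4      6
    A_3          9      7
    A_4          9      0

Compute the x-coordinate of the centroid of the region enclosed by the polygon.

360/97

Apply the shoelace (surveyor's) formula. First the cross-terms c_i = x_i·y_{i+1} − x_{i+1}·y_i:
  -80, -26, -63, 72  ⇒  2A = -97, A = -48.5.
Then Σ (x_i + x_{i+1})·c_i = -1080, so x̄ = -1080 / (6·(-48.5)) = 360/97.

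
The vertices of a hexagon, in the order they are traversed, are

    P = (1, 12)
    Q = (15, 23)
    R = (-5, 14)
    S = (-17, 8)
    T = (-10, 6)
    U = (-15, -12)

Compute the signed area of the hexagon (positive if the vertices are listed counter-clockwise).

193

Cross-terms: -157, 325, 198, -22, 210, -168  ⇒  Σ = 386
Signed area = Σ/2 = 193 (positive ⇒ counter-clockwise traversal).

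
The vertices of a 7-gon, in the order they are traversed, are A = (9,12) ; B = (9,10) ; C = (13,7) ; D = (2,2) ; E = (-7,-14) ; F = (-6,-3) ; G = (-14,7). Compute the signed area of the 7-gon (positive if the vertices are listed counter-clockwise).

-232.5

Apply Gauss's area formula: 2A = Σ (x_i·y_{i+1} − x_{i+1}·y_i), indices taken mod 7.
A→B: (9)(10) − (9)(12) = -18
B→C: (9)(7) − (13)(10) = -67
C→D: (13)(2) − (2)(7) = 12
D→E: (2)(-14) − (-7)(2) = -14
E→F: (-7)(-3) − (-6)(-14) = -63
F→G: (-6)(7) − (-14)(-3) = -84
G→A: (-14)(12) − (9)(7) = -231
Σ = -465
Signed area = Σ/2 = -232.5 (negative ⇒ clockwise traversal).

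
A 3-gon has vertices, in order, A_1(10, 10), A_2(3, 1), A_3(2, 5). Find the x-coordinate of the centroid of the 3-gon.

5

Apply Gauss's area formula. First the cross-terms c_i = x_i·y_{i+1} − x_{i+1}·y_i:
  -20, 13, -30  ⇒  2A = -37, A = -18.5.
Then Σ (x_i + x_{i+1})·c_i = -555, so x̄ = -555 / (6·(-18.5)) = 5.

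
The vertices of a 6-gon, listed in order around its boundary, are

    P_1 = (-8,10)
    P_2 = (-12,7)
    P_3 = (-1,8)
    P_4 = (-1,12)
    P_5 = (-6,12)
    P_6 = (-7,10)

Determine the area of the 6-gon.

Apply Gauss's area formula: 2A = Σ (x_i·y_{i+1} − x_{i+1}·y_i), indices taken mod 6.
Σ = (64) + (-89) + (-4) + (60) + (24) + (10) = 65
Area = |Σ|/2 = 32.5.

32.5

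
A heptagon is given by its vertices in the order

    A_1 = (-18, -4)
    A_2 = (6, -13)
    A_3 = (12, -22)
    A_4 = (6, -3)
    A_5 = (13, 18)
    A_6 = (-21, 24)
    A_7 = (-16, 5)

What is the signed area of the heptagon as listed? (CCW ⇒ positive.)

Apply the shoelace (surveyor's) formula: 2A = Σ (x_i·y_{i+1} − x_{i+1}·y_i), indices taken mod 7.
Σ = (258) + (24) + (96) + (147) + (690) + (279) + (154) = 1648
Signed area = Σ/2 = 824 (positive ⇒ counter-clockwise traversal).

824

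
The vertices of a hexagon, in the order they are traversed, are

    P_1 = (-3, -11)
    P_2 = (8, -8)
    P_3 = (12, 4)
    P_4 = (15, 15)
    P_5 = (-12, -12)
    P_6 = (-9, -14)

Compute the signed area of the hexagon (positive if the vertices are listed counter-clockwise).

238.5

Cross-terms: 112, 128, 120, 0, 60, 57  ⇒  Σ = 477
Signed area = Σ/2 = 238.5 (positive ⇒ counter-clockwise traversal).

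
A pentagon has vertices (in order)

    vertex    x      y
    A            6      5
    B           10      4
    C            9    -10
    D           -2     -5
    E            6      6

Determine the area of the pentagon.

Apply the shoelace (surveyor's) formula: 2A = Σ (x_i·y_{i+1} − x_{i+1}·y_i), indices taken mod 5.
Cross-terms: -26, -136, -65, 18, -6  ⇒  Σ = -215
Area = |Σ|/2 = 107.5.

107.5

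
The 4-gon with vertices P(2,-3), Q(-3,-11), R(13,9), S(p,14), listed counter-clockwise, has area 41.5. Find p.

Write out the shoelace sum; only the two edges meeting at S involve p:
2·Area = [(13·14 − p·9) + (p·(-3) − 2·14)] + 85
       = -12·p + 239 = 83
⇒ p = 13.

13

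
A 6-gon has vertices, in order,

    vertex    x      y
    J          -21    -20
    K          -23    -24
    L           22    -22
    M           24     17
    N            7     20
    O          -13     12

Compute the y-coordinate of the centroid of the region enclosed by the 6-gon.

-489/139

Apply the shoelace (surveyor's) formula. First the cross-terms c_i = x_i·y_{i+1} − x_{i+1}·y_i:
  44, 1034, 902, 361, 344, 512  ⇒  2A = 3197, A = 1598.5.
Then Σ (y_i + y_{i+1})·c_i = -33741, so ȳ = -33741 / (6·1598.5) = -489/139.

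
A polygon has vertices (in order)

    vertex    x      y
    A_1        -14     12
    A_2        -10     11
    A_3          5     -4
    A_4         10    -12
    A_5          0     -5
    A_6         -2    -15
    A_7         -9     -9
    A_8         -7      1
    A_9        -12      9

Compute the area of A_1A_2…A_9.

193.5

Apply the surveyor's formula: 2A = Σ (x_i·y_{i+1} − x_{i+1}·y_i), indices taken mod 9.
A_1→A_2: (-14)(11) − (-10)(12) = -34
A_2→A_3: (-10)(-4) − (5)(11) = -15
A_3→A_4: (5)(-12) − (10)(-4) = -20
A_4→A_5: (10)(-5) − (0)(-12) = -50
A_5→A_6: (0)(-15) − (-2)(-5) = -10
A_6→A_7: (-2)(-9) − (-9)(-15) = -117
A_7→A_8: (-9)(1) − (-7)(-9) = -72
A_8→A_9: (-7)(9) − (-12)(1) = -51
A_9→A_1: (-12)(12) − (-14)(9) = -18
Σ = -387
Area = |Σ|/2 = 193.5.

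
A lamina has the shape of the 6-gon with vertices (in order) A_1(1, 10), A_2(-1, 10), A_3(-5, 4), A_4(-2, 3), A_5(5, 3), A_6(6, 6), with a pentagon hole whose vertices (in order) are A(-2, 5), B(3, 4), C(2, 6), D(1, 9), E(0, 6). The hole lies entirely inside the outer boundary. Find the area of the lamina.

Outer boundary:
Apply the shoelace (surveyor's) formula: 2A = Σ (x_i·y_{i+1} − x_{i+1}·y_i), indices taken mod 6.
Σ = (20) + (46) + (-7) + (-21) + (12) + (54) = 104
Area = |Σ|/2 = 52.
Hole:
Cross-terms: -23, 10, 12, 6, 12  ⇒  Σ = 17
Area = |Σ|/2 = 8.5.
Net area = 52 − 8.5 = 43.5.

43.5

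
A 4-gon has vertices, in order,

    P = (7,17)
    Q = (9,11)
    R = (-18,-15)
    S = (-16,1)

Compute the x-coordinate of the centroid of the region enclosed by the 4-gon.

-190/33

Apply the shoelace (surveyor's) formula. First the cross-terms c_i = x_i·y_{i+1} − x_{i+1}·y_i:
  -76, 63, -258, -279  ⇒  2A = -550, A = -275.
Then Σ (x_i + x_{i+1})·c_i = 9500, so x̄ = 9500 / (6·(-275)) = -190/33.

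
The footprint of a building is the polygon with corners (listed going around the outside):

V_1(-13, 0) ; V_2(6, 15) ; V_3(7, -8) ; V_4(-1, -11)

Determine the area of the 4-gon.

Apply Gauss's area formula: 2A = Σ (x_i·y_{i+1} − x_{i+1}·y_i), indices taken mod 4.
Cross-terms: -195, -153, -85, -143  ⇒  Σ = -576
Area = |Σ|/2 = 288.

288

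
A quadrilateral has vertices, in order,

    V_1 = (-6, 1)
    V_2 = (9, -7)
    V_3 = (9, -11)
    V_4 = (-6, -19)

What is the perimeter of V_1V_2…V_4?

58

|V_1V_2| = √((15)² + (-8)²) = √289 = 17
|V_2V_3| = √((0)² + (-4)²) = √16 = 4
|V_3V_4| = √((-15)² + (-8)²) = √289 = 17
|V_4V_1| = √((0)² + (20)²) = √400 = 20
Perimeter = 17 + 4 + 17 + 20 = 58.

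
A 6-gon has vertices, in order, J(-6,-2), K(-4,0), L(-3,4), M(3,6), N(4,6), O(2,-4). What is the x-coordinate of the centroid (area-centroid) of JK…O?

-47/174

Apply the shoelace (surveyor's) formula. First the cross-terms c_i = x_i·y_{i+1} − x_{i+1}·y_i:
  -8, -16, -30, -6, -28, -28  ⇒  2A = -116, A = -58.
Then Σ (x_i + x_{i+1})·c_i = 94, so x̄ = 94 / (6·(-58)) = -47/174.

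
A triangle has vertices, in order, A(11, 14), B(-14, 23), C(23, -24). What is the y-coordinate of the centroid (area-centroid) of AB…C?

Apply the surveyor's formula. First the cross-terms c_i = x_i·y_{i+1} − x_{i+1}·y_i:
  449, -193, 586  ⇒  2A = 842, A = 421.
Then Σ (y_i + y_{i+1})·c_i = 10946, so ȳ = 10946 / (6·421) = 13/3.

13/3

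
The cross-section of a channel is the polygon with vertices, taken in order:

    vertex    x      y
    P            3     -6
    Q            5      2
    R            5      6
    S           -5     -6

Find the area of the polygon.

52

Apply Gauss's area formula: 2A = Σ (x_i·y_{i+1} − x_{i+1}·y_i), indices taken mod 4.
Cross-terms: 36, 20, 0, 48  ⇒  Σ = 104
Area = |Σ|/2 = 52.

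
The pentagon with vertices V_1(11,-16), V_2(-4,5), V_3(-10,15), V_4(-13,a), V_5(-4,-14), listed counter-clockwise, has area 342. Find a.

The doubled signed area Σ (x_i y_{i+1} − x_{i+1} y_i) is linear in a.
With a=0 it equals 576; the coefficient of a is -6 (from the two edges through V_4).
So -6·a + 576 = 2·342 = 684 ⇒ a = -18.

-18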